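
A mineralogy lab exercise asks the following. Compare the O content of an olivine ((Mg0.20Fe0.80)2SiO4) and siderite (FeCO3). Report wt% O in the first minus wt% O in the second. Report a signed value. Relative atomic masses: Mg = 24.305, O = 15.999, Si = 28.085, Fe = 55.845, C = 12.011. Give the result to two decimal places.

First mineral: 63.996 g O in 191.155 g formula = 33.48 wt% O.
Second mineral: 47.997 g O in 115.853 g formula = 41.43 wt% O.
33.48% − 41.43% gives a difference of -7.95 percentage points.

-7.95 percentage points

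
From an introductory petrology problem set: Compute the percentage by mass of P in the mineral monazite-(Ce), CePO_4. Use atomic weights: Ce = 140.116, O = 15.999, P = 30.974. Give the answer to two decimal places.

13.18 weight percent

Molar mass of CePO_4: 1·140.116 + 1·30.974 + 4·15.999 = 235.086 g/mol.
Mass of P per formula unit: 1 × 30.974 = 30.974 g.
Weight fraction P = 30.974 / 235.086 = 0.1318.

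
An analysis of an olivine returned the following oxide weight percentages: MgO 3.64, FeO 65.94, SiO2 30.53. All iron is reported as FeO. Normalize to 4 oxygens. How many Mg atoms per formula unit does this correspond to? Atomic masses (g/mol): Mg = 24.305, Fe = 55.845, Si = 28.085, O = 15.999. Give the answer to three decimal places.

0.178 Mg apfu

MgO: 3.64/40.304 = 0.09031 mol → 0.09031 mol Mg, 0.09031 mol O.
FeO: 65.94/71.844 = 0.91782 mol → 0.91782 mol Fe, 0.91782 mol O.
SiO2: 30.53/60.083 = 0.50813 mol → 0.50813 mol Si, 1.01626 mol O.
Total oxygen = 2.02439 mol. Normalization factor = 4/2.02439 = 1.97590.
Mg per 4 O = 0.09031 × 1.97590 = 0.178.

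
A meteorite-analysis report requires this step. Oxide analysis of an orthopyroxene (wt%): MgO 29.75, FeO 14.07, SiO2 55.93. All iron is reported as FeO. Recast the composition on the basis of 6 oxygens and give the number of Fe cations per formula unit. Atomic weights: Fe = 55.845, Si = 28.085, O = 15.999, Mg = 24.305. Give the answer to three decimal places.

MgO: 29.75/40.304 = 0.73814 mol → 0.73814 mol Mg, 0.73814 mol O.
FeO: 14.07/71.844 = 0.19584 mol → 0.19584 mol Fe, 0.19584 mol O.
SiO2: 55.93/60.083 = 0.93088 mol → 0.93088 mol Si, 1.86176 mol O.
Total oxygen = 2.79574 mol. Normalization factor = 6/2.79574 = 2.14612.
Fe per 6 O = 0.19584 × 2.14612 = 0.420.

0.420 Fe apfu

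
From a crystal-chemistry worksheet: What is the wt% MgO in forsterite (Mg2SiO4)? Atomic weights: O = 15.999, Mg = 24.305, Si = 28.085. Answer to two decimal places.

57.29 wt%

Formula mass = 140.691 g/mol.
2 Mg → 2.0000 mol MgO per formula unit; M(MgO) = 40.304, so MgO mass = 80.608 g.
80.608/140.691 × 100 = 57.29 wt%.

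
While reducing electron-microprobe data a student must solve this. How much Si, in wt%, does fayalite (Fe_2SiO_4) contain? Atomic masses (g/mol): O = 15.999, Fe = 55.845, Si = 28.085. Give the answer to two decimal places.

M(Fe_2SiO_4) = 203.771 g/mol.
Si contributes 1 × 28.085 = 28.085 g per mole.
28.085/203.771 = 0.1378 → 13.78%.

13.78 wt%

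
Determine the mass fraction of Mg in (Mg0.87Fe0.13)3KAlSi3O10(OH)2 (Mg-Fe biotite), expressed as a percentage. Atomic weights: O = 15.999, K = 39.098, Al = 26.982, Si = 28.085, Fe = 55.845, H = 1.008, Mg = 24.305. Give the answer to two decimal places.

14.77 mass %

Molar mass of (Mg0.87Fe0.13)3KAlSi3O10(OH)2: 2.61*24.305 + 0.39*55.845 + 1*39.098 + 1*26.982 + 3*28.085 + 12*15.999 + 2*1.008 = 429.555 g/mol.
Mass of Mg per formula unit: 2.61 × 24.305 = 63.436 g.
Weight fraction Mg = 63.436 / 429.555 = 0.1477.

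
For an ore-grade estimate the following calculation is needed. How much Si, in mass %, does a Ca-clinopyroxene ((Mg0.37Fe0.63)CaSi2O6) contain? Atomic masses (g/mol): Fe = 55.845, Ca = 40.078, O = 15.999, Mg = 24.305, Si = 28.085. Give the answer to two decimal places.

23.76 mass %

Molar mass of (Mg0.37Fe0.63)CaSi2O6: 0.37·24.305 + 0.63·55.845 + 1·40.078 + 2·28.085 + 6·15.999 = 236.417 g/mol.
Mass of Si per formula unit: 2 × 28.085 = 56.170 g.
Weight fraction Si = 56.170 / 236.417 = 0.2376.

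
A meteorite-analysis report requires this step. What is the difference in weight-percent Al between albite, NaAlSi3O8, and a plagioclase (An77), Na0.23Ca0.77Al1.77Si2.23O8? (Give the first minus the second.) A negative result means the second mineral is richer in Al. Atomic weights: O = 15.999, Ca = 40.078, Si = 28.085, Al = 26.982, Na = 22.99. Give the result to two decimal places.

First mineral: 26.982 g Al in 262.219 g formula = 10.29 wt% Al.
Second mineral: 47.758 g Al in 274.527 g formula = 17.40 wt% Al.
10.29% − 17.40% gives a difference of -7.11 percentage points.

-7.11 percentage points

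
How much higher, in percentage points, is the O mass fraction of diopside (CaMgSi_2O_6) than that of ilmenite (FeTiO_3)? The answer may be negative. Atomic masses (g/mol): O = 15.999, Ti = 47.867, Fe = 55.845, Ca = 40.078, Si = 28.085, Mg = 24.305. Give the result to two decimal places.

12.69 percentage points

M(CaMgSi_2O_6) = 216.547 g/mol, so wt% O = 95.994/216.547 × 100 = 44.33%.
M(FeTiO_3) = 151.709 g/mol, so wt% O = 47.997/151.709 × 100 = 31.64%.
44.33 − 31.64 = 12.69 pp.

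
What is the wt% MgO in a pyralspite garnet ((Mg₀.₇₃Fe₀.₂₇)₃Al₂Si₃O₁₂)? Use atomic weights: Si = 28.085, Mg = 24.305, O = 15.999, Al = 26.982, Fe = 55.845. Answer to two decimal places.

Formula mass = 428.669 g/mol.
2.19 Mg → 2.1900 mol MgO per formula unit; M(MgO) = 40.304, so MgO mass = 88.266 g.
88.266/428.669 × 100 = 20.59 wt%.

20.59 wt%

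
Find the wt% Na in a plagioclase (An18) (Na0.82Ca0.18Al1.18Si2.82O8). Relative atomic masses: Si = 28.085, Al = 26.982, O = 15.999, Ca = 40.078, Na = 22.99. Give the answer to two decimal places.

Molar mass of Na0.82Ca0.18Al1.18Si2.82O8: 0.82×22.99 + 0.18×40.078 + 1.18×26.982 + 2.82×28.085 + 8×15.999 = 265.096 g/mol.
Mass of Na per formula unit: 0.82 × 22.99 = 18.852 g.
Weight fraction Na = 18.852 / 265.096 = 0.0711.

7.11 mass %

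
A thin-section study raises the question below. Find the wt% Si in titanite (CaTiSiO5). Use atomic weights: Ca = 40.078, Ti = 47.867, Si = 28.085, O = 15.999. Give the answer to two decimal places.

M(CaTiSiO5) = 196.025 g/mol.
Si contributes 1 × 28.085 = 28.085 g per mole.
28.085/196.025 = 0.1433 → 14.33%.

14.33 weight percent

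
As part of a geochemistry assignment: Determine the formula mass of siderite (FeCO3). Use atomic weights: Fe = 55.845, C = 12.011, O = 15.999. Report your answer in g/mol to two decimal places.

115.85 g/mol

The formula mass is the sum 1·55.845 + 1·12.011 + 3·15.999.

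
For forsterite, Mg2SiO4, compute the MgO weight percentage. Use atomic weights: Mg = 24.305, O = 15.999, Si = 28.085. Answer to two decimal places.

57.29 wt%

M(Mg2SiO4) = 140.691 g/mol; M(MgO) = 40.304 g/mol.
Moles MgO per formula unit = 2 Mg ÷ 1 = 2.0000.
MgO fraction = (2.0000 × 40.304) / 140.691 = 80.608/140.691 = 0.5729.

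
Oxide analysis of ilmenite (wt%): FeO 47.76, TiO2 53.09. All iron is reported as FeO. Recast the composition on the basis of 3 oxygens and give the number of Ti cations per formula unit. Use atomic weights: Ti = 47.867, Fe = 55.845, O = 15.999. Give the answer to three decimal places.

FeO (M=71.844): mol = 0.66477; Fe = 0.66477, O = 0.66477.
TiO2 (M=79.865): mol = 0.66475; Ti = 0.66475, O = 1.32950.
ΣO = 1.99427; factor = 3/ΣO = 1.50431.
Ti apfu = 0.66475 × 1.50431 = 1.000.

1.000 Ti apfu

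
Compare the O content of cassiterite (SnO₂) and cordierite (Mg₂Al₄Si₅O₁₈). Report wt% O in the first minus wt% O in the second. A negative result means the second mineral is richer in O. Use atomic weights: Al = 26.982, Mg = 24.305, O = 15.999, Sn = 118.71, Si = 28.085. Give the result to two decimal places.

-28.00 percentage points

M(SnO₂) = 150.708 g/mol, so wt% O = 31.998/150.708 × 100 = 21.23%.
M(Mg₂Al₄Si₅O₁₈) = 584.945 g/mol, so wt% O = 287.982/584.945 × 100 = 49.23%.
21.23 − 49.23 = -28.00 pp.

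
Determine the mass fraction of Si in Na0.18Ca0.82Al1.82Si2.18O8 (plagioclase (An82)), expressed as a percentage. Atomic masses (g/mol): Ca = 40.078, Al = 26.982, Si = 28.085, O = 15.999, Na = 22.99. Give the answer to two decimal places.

22.24 mass %

Molar mass of Na0.18Ca0.82Al1.82Si2.18O8: 0.18×22.99 + 0.82×40.078 + 1.82×26.982 + 2.18×28.085 + 8×15.999 = 275.327 g/mol.
Mass of Si per formula unit: 2.18 × 28.085 = 61.225 g.
Weight fraction Si = 61.225 / 275.327 = 0.2224.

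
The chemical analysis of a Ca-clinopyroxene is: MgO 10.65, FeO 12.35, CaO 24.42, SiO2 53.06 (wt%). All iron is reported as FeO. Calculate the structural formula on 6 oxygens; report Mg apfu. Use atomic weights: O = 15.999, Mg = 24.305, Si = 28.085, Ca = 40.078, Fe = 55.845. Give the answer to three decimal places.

0.601 Mg apfu

MgO (M=40.304): mol = 0.26424; Mg = 0.26424, O = 0.26424.
FeO (M=71.844): mol = 0.17190; Fe = 0.17190, O = 0.17190.
CaO (M=56.077): mol = 0.43547; Ca = 0.43547, O = 0.43547.
SiO2 (M=60.083): mol = 0.88311; Si = 0.88311, O = 1.76622.
ΣO = 2.63783; factor = 6/ΣO = 2.27460.
Mg apfu = 0.26424 × 2.27460 = 0.601.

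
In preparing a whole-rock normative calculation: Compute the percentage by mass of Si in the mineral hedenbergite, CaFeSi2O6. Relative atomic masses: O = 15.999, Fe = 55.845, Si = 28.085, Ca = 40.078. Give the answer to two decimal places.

M(CaFeSi2O6) = 248.087 g/mol.
Si contributes 2 × 28.085 = 56.170 g per mole.
56.170/248.087 = 0.2264 → 22.64%.

22.64 weight percent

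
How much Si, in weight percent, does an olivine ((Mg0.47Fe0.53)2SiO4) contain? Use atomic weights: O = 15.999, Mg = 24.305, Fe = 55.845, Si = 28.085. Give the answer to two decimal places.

M((Mg0.47Fe0.53)2SiO4) = 174.123 g/mol.
Si contributes 1 × 28.085 = 28.085 g per mole.
28.085/174.123 = 0.1613 → 16.13%.

16.13 weight percent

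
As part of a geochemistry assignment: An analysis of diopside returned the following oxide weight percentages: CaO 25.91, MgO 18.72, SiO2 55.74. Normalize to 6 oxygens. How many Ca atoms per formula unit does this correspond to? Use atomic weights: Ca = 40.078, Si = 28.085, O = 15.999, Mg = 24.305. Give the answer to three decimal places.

CaO (M=56.077): mol = 0.46204; Ca = 0.46204, O = 0.46204.
MgO (M=40.304): mol = 0.46447; Mg = 0.46447, O = 0.46447.
SiO2 (M=60.083): mol = 0.92772; Si = 0.92772, O = 1.85544.
ΣO = 2.78195; factor = 6/ΣO = 2.15676.
Ca apfu = 0.46204 × 2.15676 = 0.997.

0.997 Ca apfu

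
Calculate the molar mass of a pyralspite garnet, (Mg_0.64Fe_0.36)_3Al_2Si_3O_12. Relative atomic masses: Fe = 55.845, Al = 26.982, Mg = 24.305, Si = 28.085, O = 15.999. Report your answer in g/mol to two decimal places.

437.19 g/mol

M = 1.92×24.305 + 1.08×55.845 + 2×26.982 + 3×28.085 + 12×15.999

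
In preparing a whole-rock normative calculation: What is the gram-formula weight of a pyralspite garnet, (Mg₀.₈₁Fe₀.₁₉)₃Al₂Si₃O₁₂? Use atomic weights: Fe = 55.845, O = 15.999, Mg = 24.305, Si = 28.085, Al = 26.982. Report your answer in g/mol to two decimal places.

421.10 g/mol

M = 2.43(24.305) + 0.57(55.845) + 2(26.982) + 3(28.085) + 12(15.999)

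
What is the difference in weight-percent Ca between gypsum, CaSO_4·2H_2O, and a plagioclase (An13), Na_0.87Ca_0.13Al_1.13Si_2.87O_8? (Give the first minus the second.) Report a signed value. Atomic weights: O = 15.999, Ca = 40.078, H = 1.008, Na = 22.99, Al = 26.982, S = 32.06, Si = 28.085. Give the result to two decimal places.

21.31 percentage points

First mineral: 40.078 g Ca in 172.164 g formula = 23.28 wt% Ca.
Second mineral: 5.210 g Ca in 264.297 g formula = 1.97 wt% Ca.
23.28% − 1.97% gives a difference of 21.31 percentage points.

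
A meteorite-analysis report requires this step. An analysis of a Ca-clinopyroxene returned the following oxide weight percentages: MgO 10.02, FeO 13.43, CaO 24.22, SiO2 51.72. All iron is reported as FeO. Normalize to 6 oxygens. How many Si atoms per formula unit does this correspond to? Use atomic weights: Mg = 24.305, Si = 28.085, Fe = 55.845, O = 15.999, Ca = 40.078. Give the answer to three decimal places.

1.995 Si apfu

10.02 wt% MgO ÷ 40.304 g/mol = 0.24861 mol, giving 0.24861 Mg and 0.24861 O.
13.43 wt% FeO ÷ 71.844 g/mol = 0.18693 mol, giving 0.18693 Fe and 0.18693 O.
24.22 wt% CaO ÷ 56.077 g/mol = 0.43191 mol, giving 0.43191 Ca and 0.43191 O.
51.72 wt% SiO2 ÷ 60.083 g/mol = 0.86081 mol, giving 0.86081 Si and 1.72162 O.
Oxygen sums to 2.58907; scaling by 6/2.58907 = 2.31743 puts the formula on 6 O.
Si: 0.86081 × 2.31743 = 1.995 atoms per formula unit.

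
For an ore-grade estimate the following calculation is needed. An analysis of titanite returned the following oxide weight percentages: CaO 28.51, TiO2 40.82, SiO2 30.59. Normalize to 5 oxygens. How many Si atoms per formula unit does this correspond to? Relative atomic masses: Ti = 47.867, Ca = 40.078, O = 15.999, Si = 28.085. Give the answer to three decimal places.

28.51 wt% CaO ÷ 56.077 g/mol = 0.50841 mol, giving 0.50841 Ca and 0.50841 O.
40.82 wt% TiO2 ÷ 79.865 g/mol = 0.51111 mol, giving 0.51111 Ti and 1.02222 O.
30.59 wt% SiO2 ÷ 60.083 g/mol = 0.50913 mol, giving 0.50913 Si and 1.01826 O.
Oxygen sums to 2.54889; scaling by 5/2.54889 = 1.96164 puts the formula on 5 O.
Si: 0.50913 × 1.96164 = 0.999 atoms per formula unit.

0.999 Si apfu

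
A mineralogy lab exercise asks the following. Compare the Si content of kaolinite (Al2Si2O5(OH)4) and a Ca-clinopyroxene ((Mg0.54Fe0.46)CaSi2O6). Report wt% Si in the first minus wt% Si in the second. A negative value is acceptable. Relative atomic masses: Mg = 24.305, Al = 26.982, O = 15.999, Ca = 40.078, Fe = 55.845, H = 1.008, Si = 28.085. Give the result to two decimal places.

First mineral: 56.170 g Si in 258.157 g formula = 21.76 wt% Si.
Second mineral: 56.170 g Si in 231.055 g formula = 24.31 wt% Si.
21.76% − 24.31% gives a difference of -2.55 percentage points.

-2.55 percentage points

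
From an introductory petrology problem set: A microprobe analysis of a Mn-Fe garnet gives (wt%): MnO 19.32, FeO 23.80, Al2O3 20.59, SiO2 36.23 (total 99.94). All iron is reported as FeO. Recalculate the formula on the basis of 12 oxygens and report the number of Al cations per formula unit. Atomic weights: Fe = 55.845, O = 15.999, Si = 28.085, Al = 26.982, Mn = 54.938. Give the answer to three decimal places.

MnO: 19.32/70.937 = 0.27235 mol → 0.27235 mol Mn, 0.27235 mol O.
FeO: 23.80/71.844 = 0.33127 mol → 0.33127 mol Fe, 0.33127 mol O.
Al2O3: 20.59/101.961 = 0.20194 mol → 0.40388 mol Al, 0.60582 mol O.
SiO2: 36.23/60.083 = 0.60300 mol → 0.60300 mol Si, 1.20600 mol O.
Total oxygen = 2.41544 mol. Normalization factor = 12/2.41544 = 4.96804.
Al per 12 O = 0.40388 × 4.96804 = 2.006.

2.006 Al apfu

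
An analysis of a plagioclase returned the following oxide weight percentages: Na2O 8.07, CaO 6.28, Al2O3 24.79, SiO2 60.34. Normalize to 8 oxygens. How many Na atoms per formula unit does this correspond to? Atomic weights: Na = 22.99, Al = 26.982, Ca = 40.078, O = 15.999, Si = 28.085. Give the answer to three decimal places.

0.699 Na apfu

Na2O: 8.07/61.979 = 0.13021 mol → 0.26042 mol Na, 0.13021 mol O.
CaO: 6.28/56.077 = 0.11199 mol → 0.11199 mol Ca, 0.11199 mol O.
Al2O3: 24.79/101.961 = 0.24313 mol → 0.48626 mol Al, 0.72939 mol O.
SiO2: 60.34/60.083 = 1.00428 mol → 1.00428 mol Si, 2.00856 mol O.
Total oxygen = 2.98015 mol. Normalization factor = 8/2.98015 = 2.68443.
Na per 8 O = 0.26042 × 2.68443 = 0.699.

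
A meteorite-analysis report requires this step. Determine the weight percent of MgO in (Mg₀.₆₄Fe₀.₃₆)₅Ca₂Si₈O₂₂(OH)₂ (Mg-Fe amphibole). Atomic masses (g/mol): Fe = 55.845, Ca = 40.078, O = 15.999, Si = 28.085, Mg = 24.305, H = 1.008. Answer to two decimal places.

Formula mass = 869.125 g/mol.
3.20 Mg → 3.2000 mol MgO per formula unit; M(MgO) = 40.304, so MgO mass = 128.973 g.
128.973/869.125 × 100 = 14.84 wt%.

14.84 wt%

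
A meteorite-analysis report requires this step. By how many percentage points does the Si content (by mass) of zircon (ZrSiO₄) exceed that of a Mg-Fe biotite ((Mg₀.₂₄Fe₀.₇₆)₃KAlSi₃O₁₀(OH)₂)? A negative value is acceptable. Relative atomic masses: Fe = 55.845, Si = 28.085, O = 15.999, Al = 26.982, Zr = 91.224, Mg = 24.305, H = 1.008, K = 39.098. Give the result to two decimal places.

-1.90 percentage points

First mineral: 28.085 g Si in 183.305 g formula = 15.32 wt% Si.
Second mineral: 84.255 g Si in 489.165 g formula = 17.22 wt% Si.
15.32% − 17.22% gives a difference of -1.90 percentage points.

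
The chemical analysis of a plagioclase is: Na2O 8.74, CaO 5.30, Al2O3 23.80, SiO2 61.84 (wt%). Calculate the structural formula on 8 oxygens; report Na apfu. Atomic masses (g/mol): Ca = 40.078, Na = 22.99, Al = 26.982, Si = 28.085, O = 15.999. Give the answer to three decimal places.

Na2O (M=61.979): mol = 0.14102; Na = 0.28204, O = 0.14102.
CaO (M=56.077): mol = 0.09451; Ca = 0.09451, O = 0.09451.
Al2O3 (M=101.961): mol = 0.23342; Al = 0.46684, O = 0.70026.
SiO2 (M=60.083): mol = 1.02924; Si = 1.02924, O = 2.05848.
ΣO = 2.99427; factor = 8/ΣO = 2.67177.
Na apfu = 0.28204 × 2.67177 = 0.754.

0.754 Na apfu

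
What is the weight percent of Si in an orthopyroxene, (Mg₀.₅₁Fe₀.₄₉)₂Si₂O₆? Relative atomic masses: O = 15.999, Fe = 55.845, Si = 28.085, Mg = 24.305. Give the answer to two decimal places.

Molar mass of (Mg₀.₅₁Fe₀.₄₉)₂Si₂O₆: 1.02·24.305 + 0.98·55.845 + 2·28.085 + 6·15.999 = 231.683 g/mol.
Mass of Si per formula unit: 2 × 28.085 = 56.170 g.
Weight fraction Si = 56.170 / 231.683 = 0.2424.

24.24 wt%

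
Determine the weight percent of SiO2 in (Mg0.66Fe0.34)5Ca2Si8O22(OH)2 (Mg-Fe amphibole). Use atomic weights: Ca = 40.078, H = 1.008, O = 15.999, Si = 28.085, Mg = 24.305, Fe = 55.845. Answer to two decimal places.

M((Mg0.66Fe0.34)5Ca2Si8O22(OH)2) = 865.971 g/mol; M(SiO2) = 60.083 g/mol.
Moles SiO2 per formula unit = 8 Si ÷ 1 = 8.0000.
SiO2 fraction = (8.0000 × 60.083) / 865.971 = 480.664/865.971 = 0.5551.

55.51 wt%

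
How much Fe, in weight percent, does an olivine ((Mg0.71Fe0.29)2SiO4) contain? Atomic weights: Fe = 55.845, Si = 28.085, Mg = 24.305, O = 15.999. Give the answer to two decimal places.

20.37 weight percent

Formula mass = 1.42·24.305 + 0.58·55.845 + 1·28.085 + 4·15.999 = 158.984 g/mol, of which 32.390 g is Fe.
So Fe makes up 32.390/158.984 = 0.2037 of the mass, i.e. 20.37%.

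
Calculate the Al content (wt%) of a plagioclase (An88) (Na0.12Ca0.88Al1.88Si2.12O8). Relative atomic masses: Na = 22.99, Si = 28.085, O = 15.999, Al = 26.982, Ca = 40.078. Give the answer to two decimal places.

18.36 wt%

Formula mass = 0.12×22.99 + 0.88×40.078 + 1.88×26.982 + 2.12×28.085 + 8×15.999 = 276.286 g/mol, of which 50.726 g is Al.
So Al makes up 50.726/276.286 = 0.1836 of the mass, i.e. 18.36%.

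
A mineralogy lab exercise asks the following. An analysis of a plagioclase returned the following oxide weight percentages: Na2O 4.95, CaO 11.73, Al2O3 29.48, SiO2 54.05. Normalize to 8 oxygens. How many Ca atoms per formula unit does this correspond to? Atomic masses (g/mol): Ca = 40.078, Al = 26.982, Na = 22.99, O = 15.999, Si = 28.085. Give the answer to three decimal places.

Na2O (M=61.979): mol = 0.07987; Na = 0.15974, O = 0.07987.
CaO (M=56.077): mol = 0.20918; Ca = 0.20918, O = 0.20918.
Al2O3 (M=101.961): mol = 0.28913; Al = 0.57826, O = 0.86739.
SiO2 (M=60.083): mol = 0.89959; Si = 0.89959, O = 1.79918.
ΣO = 2.95562; factor = 8/ΣO = 2.70671.
Ca apfu = 0.20918 × 2.70671 = 0.566.

0.566 Ca apfu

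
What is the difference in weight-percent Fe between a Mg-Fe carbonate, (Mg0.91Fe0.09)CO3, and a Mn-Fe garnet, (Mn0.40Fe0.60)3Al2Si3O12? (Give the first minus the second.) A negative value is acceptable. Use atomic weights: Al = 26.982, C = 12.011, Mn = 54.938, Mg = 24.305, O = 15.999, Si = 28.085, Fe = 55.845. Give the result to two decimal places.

-14.47 percentage points

Fe in (Mg0.91Fe0.09)CO3: molar mass 87.152 g/mol; 0.09×55.845 = 5.026 g → 5.77 wt%.
Fe in (Mn0.40Fe0.60)3Al2Si3O12: molar mass 496.654 g/mol; 1.80×55.845 = 100.521 g → 20.24 wt%.
Difference = 5.77 − 20.24 = -14.47 percentage points.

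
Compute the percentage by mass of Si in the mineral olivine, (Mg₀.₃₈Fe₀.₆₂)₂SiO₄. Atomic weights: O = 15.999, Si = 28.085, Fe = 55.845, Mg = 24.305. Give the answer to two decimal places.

M((Mg₀.₃₈Fe₀.₆₂)₂SiO₄) = 179.801 g/mol.
Si contributes 1 × 28.085 = 28.085 g per mole.
28.085/179.801 = 0.1562 → 15.62%.

15.62 wt%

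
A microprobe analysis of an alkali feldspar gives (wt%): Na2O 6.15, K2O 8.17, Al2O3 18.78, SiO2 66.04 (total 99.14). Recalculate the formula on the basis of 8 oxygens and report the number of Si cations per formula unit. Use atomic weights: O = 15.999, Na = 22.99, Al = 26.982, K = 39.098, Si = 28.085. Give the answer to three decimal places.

2.994 Si apfu

Na2O (M=61.979): mol = 0.09923; Na = 0.19846, O = 0.09923.
K2O (M=94.195): mol = 0.08673; K = 0.17346, O = 0.08673.
Al2O3 (M=101.961): mol = 0.18419; Al = 0.36838, O = 0.55257.
SiO2 (M=60.083): mol = 1.09915; Si = 1.09915, O = 2.19830.
ΣO = 2.93683; factor = 8/ΣO = 2.72403.
Si apfu = 1.09915 × 2.72403 = 2.994.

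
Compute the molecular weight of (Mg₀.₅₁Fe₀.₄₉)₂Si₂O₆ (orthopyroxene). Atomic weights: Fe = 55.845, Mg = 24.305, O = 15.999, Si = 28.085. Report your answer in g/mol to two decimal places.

The formula mass is the sum 1.02*24.305 + 0.98*55.845 + 2*28.085 + 6*15.999.

231.68 g/mol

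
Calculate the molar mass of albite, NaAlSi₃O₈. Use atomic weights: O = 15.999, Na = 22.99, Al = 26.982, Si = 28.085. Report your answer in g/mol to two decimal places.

262.22 g/mol

M = 1×22.99 + 1×26.982 + 3×28.085 + 8×15.999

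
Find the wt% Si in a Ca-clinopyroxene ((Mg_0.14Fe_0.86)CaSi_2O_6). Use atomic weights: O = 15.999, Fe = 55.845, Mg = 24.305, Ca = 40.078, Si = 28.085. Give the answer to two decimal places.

Molar mass of (Mg_0.14Fe_0.86)CaSi_2O_6: 0.14×24.305 + 0.86×55.845 + 1×40.078 + 2×28.085 + 6×15.999 = 243.671 g/mol.
Mass of Si per formula unit: 2 × 28.085 = 56.170 g.
Weight fraction Si = 56.170 / 243.671 = 0.2305.

23.05 weight percent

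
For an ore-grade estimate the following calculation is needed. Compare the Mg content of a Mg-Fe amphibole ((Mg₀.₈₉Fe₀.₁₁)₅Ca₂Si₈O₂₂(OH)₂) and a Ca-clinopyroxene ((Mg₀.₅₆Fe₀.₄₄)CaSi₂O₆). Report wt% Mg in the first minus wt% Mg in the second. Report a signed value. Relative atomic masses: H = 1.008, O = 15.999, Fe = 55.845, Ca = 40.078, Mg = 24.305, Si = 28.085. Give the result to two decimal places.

M((Mg₀.₈₉Fe₀.₁₁)₅Ca₂Si₈O₂₂(OH)₂) = 829.700 g/mol, so wt% Mg = 108.157/829.700 × 100 = 13.04%.
M((Mg₀.₅₆Fe₀.₄₄)CaSi₂O₆) = 230.425 g/mol, so wt% Mg = 13.611/230.425 × 100 = 5.91%.
13.04 − 5.91 = 7.13 pp.

7.13 percentage points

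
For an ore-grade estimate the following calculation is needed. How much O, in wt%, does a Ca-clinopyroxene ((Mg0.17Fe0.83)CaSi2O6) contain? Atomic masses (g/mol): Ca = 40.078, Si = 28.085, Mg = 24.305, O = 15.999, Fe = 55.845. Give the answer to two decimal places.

39.55 wt%

Formula mass = 0.17×24.305 + 0.83×55.845 + 1×40.078 + 2×28.085 + 6×15.999 = 242.725 g/mol, of which 95.994 g is O.
So O makes up 95.994/242.725 = 0.3955 of the mass, i.e. 39.55%.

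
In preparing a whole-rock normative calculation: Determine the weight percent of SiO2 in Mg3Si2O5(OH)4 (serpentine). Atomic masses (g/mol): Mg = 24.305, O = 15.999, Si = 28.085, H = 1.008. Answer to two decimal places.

43.36 wt%

M(Mg3Si2O5(OH)4) = 277.108 g/mol; M(SiO2) = 60.083 g/mol.
Moles SiO2 per formula unit = 2 Si ÷ 1 = 2.0000.
SiO2 fraction = (2.0000 × 60.083) / 277.108 = 120.166/277.108 = 0.4336.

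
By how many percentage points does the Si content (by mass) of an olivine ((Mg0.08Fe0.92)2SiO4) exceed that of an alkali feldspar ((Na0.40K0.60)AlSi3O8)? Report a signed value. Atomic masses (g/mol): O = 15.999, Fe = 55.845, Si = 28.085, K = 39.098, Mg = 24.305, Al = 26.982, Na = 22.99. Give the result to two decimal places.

-16.86 percentage points

First mineral: 28.085 g Si in 198.725 g formula = 14.13 wt% Si.
Second mineral: 84.255 g Si in 271.884 g formula = 30.99 wt% Si.
14.13% − 30.99% gives a difference of -16.86 percentage points.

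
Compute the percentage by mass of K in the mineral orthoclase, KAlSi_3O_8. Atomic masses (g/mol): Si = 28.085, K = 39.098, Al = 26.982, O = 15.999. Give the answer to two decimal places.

Formula mass = 1×39.098 + 1×26.982 + 3×28.085 + 8×15.999 = 278.327 g/mol, of which 39.098 g is K.
So K makes up 39.098/278.327 = 0.1405 of the mass, i.e. 14.05%.

14.05 weight percent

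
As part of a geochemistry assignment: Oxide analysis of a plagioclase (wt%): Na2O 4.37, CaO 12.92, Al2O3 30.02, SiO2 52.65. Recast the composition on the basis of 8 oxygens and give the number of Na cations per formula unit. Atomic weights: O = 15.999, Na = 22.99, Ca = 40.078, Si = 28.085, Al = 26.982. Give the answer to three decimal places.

Na2O (M=61.979): mol = 0.07051; Na = 0.14102, O = 0.07051.
CaO (M=56.077): mol = 0.23040; Ca = 0.23040, O = 0.23040.
Al2O3 (M=101.961): mol = 0.29443; Al = 0.58886, O = 0.88329.
SiO2 (M=60.083): mol = 0.87629; Si = 0.87629, O = 1.75258.
ΣO = 2.93678; factor = 8/ΣO = 2.72407.
Na apfu = 0.14102 × 2.72407 = 0.384.

0.384 Na apfu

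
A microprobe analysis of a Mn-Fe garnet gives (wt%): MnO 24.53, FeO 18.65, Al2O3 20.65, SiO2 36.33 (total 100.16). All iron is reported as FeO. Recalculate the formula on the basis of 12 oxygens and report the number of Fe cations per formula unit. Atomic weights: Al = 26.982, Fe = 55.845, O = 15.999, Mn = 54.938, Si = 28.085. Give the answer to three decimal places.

1.286 Fe apfu

MnO: 24.53/70.937 = 0.34580 mol → 0.34580 mol Mn, 0.34580 mol O.
FeO: 18.65/71.844 = 0.25959 mol → 0.25959 mol Fe, 0.25959 mol O.
Al2O3: 20.65/101.961 = 0.20253 mol → 0.40506 mol Al, 0.60759 mol O.
SiO2: 36.33/60.083 = 0.60466 mol → 0.60466 mol Si, 1.20932 mol O.
Total oxygen = 2.42230 mol. Normalization factor = 12/2.42230 = 4.95397.
Fe per 12 O = 0.25959 × 4.95397 = 1.286.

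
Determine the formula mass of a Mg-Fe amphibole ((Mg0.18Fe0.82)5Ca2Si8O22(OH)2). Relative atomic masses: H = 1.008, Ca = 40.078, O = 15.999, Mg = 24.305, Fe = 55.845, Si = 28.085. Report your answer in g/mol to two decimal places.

Mg: 0.90 × 24.305 = 21.8745
Fe: 4.10 × 55.845 = 228.9645
Ca: 2 × 40.078 = 80.1560
Si: 8 × 28.085 = 224.6800
O: 24 × 15.999 = 383.9760
H: 2 × 1.008 = 2.0160
Summing the contributions gives the formula mass.

941.67 g/mol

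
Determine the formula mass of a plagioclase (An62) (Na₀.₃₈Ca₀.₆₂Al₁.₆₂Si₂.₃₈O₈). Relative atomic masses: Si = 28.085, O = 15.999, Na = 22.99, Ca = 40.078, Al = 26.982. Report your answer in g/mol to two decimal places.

272.13 g/mol

The formula mass is the sum 0.38×22.99 + 0.62×40.078 + 1.62×26.982 + 2.38×28.085 + 8×15.999.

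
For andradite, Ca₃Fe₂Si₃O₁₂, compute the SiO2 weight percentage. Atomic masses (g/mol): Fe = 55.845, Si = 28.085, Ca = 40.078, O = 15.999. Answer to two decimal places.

35.47 wt%

Molar mass of Ca₃Fe₂Si₃O₁₂ = 3·40.078 + 2·55.845 + 3·28.085 + 12·15.999 = 508.167 g/mol.
Each formula unit contains 3 Si, equivalent to 3/1 = 3.0000 mol SiO2.
M(SiO2) = 1×28.085 + 2×15.999 = 60.083 g/mol.
Mass of SiO2 per formula unit = 3.0000 × 60.083 = 180.249 g.
SiO2 wt% = 180.249 / 508.167 × 100 = 35.47%.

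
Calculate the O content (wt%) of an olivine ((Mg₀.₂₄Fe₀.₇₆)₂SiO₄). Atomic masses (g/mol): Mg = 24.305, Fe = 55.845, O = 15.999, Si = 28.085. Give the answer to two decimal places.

Formula mass = 0.48*24.305 + 1.52*55.845 + 1*28.085 + 4*15.999 = 188.632 g/mol, of which 63.996 g is O.
So O makes up 63.996/188.632 = 0.3393 of the mass, i.e. 33.93%.

33.93 wt%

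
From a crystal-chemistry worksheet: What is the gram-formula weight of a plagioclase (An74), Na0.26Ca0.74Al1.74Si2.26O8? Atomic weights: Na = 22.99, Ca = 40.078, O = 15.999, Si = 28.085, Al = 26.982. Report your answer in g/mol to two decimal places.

The formula mass is the sum 0.26×22.99 + 0.74×40.078 + 1.74×26.982 + 2.26×28.085 + 8×15.999.

274.05 g/mol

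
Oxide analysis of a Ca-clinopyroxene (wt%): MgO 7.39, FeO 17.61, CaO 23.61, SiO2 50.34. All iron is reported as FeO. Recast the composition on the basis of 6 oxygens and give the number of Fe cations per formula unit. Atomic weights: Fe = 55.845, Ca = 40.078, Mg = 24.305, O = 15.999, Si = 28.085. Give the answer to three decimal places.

0.582 Fe apfu

MgO: 7.39/40.304 = 0.18336 mol → 0.18336 mol Mg, 0.18336 mol O.
FeO: 17.61/71.844 = 0.24511 mol → 0.24511 mol Fe, 0.24511 mol O.
CaO: 23.61/56.077 = 0.42103 mol → 0.42103 mol Ca, 0.42103 mol O.
SiO2: 50.34/60.083 = 0.83784 mol → 0.83784 mol Si, 1.67568 mol O.
Total oxygen = 2.52518 mol. Normalization factor = 6/2.52518 = 2.37607.
Fe per 6 O = 0.24511 × 2.37607 = 0.582.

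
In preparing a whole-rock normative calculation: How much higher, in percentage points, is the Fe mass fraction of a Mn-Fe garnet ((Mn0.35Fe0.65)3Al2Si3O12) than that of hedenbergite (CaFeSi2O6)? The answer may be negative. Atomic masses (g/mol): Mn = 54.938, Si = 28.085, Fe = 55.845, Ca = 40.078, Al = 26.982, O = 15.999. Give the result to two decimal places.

-0.59 percentage points

M((Mn0.35Fe0.65)3Al2Si3O12) = 496.790 g/mol, so wt% Fe = 108.898/496.790 × 100 = 21.92%.
M(CaFeSi2O6) = 248.087 g/mol, so wt% Fe = 55.845/248.087 × 100 = 22.51%.
21.92 − 22.51 = -0.59 pp.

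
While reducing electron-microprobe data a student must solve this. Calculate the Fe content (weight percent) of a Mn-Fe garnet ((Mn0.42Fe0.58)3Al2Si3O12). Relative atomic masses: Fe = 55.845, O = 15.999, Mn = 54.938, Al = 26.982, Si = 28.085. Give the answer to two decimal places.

Formula mass = 1.26*54.938 + 1.74*55.845 + 2*26.982 + 3*28.085 + 12*15.999 = 496.599 g/mol, of which 97.170 g is Fe.
So Fe makes up 97.170/496.599 = 0.1957 of the mass, i.e. 19.57%.

19.57 weight percent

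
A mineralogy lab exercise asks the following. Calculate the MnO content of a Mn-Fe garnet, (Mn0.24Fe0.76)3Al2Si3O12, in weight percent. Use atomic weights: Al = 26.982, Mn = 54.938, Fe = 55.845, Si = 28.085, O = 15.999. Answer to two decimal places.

Formula mass = 497.089 g/mol.
0.72 Mn → 0.7200 mol MnO per formula unit; M(MnO) = 70.937, so MnO mass = 51.075 g.
51.075/497.089 × 100 = 10.27 wt%.

10.27 wt%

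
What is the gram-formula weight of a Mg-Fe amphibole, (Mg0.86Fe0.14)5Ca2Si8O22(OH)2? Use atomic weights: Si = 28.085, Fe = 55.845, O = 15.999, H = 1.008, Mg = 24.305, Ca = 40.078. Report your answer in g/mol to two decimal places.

The formula mass is the sum 4.30*24.305 + 0.70*55.845 + 2*40.078 + 8*28.085 + 24*15.999 + 2*1.008.

834.43 g/mol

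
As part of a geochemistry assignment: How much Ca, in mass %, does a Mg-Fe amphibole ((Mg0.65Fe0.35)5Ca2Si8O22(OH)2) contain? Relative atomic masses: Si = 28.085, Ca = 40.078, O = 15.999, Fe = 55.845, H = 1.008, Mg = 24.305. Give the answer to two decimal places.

Formula mass = 3.25*24.305 + 1.75*55.845 + 2*40.078 + 8*28.085 + 24*15.999 + 2*1.008 = 867.548 g/mol, of which 80.156 g is Ca.
So Ca makes up 80.156/867.548 = 0.0924 of the mass, i.e. 9.24%.

9.24 mass %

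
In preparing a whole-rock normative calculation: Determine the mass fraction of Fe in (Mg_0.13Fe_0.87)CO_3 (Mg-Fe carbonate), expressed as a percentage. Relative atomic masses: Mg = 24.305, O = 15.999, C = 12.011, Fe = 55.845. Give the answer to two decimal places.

Formula mass = 0.13·24.305 + 0.87·55.845 + 1·12.011 + 3·15.999 = 111.753 g/mol, of which 48.585 g is Fe.
So Fe makes up 48.585/111.753 = 0.4348 of the mass, i.e. 43.48%.

43.48 wt%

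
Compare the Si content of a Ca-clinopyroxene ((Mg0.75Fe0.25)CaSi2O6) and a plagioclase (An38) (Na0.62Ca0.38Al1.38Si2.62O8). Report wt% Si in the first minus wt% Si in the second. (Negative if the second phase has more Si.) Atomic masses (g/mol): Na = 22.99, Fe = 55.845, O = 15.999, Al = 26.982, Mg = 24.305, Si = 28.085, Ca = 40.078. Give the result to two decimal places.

-2.40 percentage points

M((Mg0.75Fe0.25)CaSi2O6) = 224.432 g/mol, so wt% Si = 56.170/224.432 × 100 = 25.03%.
M(Na0.62Ca0.38Al1.38Si2.62O8) = 268.293 g/mol, so wt% Si = 73.583/268.293 × 100 = 27.43%.
25.03 − 27.43 = -2.40 pp.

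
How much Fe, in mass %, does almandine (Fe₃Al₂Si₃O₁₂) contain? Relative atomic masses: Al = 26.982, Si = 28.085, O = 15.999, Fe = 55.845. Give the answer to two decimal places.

Formula mass = 3·55.845 + 2·26.982 + 3·28.085 + 12·15.999 = 497.742 g/mol, of which 167.535 g is Fe.
So Fe makes up 167.535/497.742 = 0.3366 of the mass, i.e. 33.66%.

33.66 mass %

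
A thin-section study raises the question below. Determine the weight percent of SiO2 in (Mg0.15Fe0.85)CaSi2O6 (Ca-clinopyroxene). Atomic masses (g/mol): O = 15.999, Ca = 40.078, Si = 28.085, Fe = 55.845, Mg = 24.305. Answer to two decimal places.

Molar mass of (Mg0.15Fe0.85)CaSi2O6 = 0.15×24.305 + 0.85×55.845 + 1×40.078 + 2×28.085 + 6×15.999 = 243.356 g/mol.
Each formula unit contains 2 Si, equivalent to 2/1 = 2.0000 mol SiO2.
M(SiO2) = 1×28.085 + 2×15.999 = 60.083 g/mol.
Mass of SiO2 per formula unit = 2.0000 × 60.083 = 120.166 g.
SiO2 wt% = 120.166 / 243.356 × 100 = 49.38%.

49.38 wt%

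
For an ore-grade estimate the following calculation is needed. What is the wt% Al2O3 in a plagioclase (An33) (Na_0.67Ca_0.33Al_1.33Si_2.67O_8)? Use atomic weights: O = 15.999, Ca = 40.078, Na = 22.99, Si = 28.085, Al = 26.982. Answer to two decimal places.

25.35 wt%

Formula mass = 267.494 g/mol.
1.33 Al → 0.6650 mol Al2O3 per formula unit; M(Al2O3) = 101.961, so Al2O3 mass = 67.804 g.
67.804/267.494 × 100 = 25.35 wt%.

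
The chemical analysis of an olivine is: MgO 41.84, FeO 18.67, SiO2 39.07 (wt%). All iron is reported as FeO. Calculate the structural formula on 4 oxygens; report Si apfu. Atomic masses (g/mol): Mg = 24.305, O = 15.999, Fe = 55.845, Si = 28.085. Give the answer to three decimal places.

1.001 Si apfu

41.84 wt% MgO ÷ 40.304 g/mol = 1.03811 mol, giving 1.03811 Mg and 1.03811 O.
18.67 wt% FeO ÷ 71.844 g/mol = 0.25987 mol, giving 0.25987 Fe and 0.25987 O.
39.07 wt% SiO2 ÷ 60.083 g/mol = 0.65027 mol, giving 0.65027 Si and 1.30054 O.
Oxygen sums to 2.59852; scaling by 4/2.59852 = 1.53934 puts the formula on 4 O.
Si: 0.65027 × 1.53934 = 1.001 atoms per formula unit.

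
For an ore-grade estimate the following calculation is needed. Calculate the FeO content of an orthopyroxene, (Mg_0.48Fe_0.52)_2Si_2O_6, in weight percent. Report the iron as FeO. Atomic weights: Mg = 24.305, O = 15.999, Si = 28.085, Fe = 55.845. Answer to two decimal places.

Formula mass = 233.576 g/mol.
1.04 Fe → 1.0400 mol FeO per formula unit; M(FeO) = 71.844, so FeO mass = 74.718 g.
74.718/233.576 × 100 = 31.99 wt%.

31.99 wt%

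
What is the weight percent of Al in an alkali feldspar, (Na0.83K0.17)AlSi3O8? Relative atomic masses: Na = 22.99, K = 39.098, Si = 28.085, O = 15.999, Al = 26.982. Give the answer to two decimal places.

M((Na0.83K0.17)AlSi3O8) = 264.957 g/mol.
Al contributes 1 × 26.982 = 26.982 g per mole.
26.982/264.957 = 0.1018 → 10.18%.

10.18 weight percent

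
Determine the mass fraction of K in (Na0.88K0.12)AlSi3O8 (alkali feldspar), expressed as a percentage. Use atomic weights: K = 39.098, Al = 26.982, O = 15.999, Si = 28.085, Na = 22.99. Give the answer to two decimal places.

Molar mass of (Na0.88K0.12)AlSi3O8: 0.88*22.99 + 0.12*39.098 + 1*26.982 + 3*28.085 + 8*15.999 = 264.152 g/mol.
Mass of K per formula unit: 0.12 × 39.098 = 4.692 g.
Weight fraction K = 4.692 / 264.152 = 0.0178.

1.78 weight percent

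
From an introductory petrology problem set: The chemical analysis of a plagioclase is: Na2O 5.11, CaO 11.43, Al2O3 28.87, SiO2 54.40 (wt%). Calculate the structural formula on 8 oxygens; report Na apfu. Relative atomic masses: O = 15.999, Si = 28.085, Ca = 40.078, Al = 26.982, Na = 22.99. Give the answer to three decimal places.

5.11 wt% Na2O ÷ 61.979 g/mol = 0.08245 mol, giving 0.16490 Na and 0.08245 O.
11.43 wt% CaO ÷ 56.077 g/mol = 0.20383 mol, giving 0.20383 Ca and 0.20383 O.
28.87 wt% Al2O3 ÷ 101.961 g/mol = 0.28315 mol, giving 0.56630 Al and 0.84945 O.
54.40 wt% SiO2 ÷ 60.083 g/mol = 0.90541 mol, giving 0.90541 Si and 1.81082 O.
Oxygen sums to 2.94655; scaling by 8/2.94655 = 2.71504 puts the formula on 8 O.
Na: 0.16490 × 2.71504 = 0.448 atoms per formula unit.

0.448 Na apfu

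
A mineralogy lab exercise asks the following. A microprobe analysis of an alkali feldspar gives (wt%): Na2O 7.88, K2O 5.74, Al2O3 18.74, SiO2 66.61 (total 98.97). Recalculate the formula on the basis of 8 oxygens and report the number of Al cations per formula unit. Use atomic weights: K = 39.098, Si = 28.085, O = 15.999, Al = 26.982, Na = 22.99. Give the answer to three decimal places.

Na2O (M=61.979): mol = 0.12714; Na = 0.25428, O = 0.12714.
K2O (M=94.195): mol = 0.06094; K = 0.12188, O = 0.06094.
Al2O3 (M=101.961): mol = 0.18380; Al = 0.36760, O = 0.55140.
SiO2 (M=60.083): mol = 1.10863; Si = 1.10863, O = 2.21726.
ΣO = 2.95674; factor = 8/ΣO = 2.70568.
Al apfu = 0.36760 × 2.70568 = 0.995.

0.995 Al apfu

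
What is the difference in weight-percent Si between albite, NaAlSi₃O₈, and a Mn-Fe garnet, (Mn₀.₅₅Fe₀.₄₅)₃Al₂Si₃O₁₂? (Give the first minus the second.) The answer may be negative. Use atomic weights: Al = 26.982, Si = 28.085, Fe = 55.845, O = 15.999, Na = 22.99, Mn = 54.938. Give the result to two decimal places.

15.15 percentage points

First mineral: 84.255 g Si in 262.219 g formula = 32.13 wt% Si.
Second mineral: 84.255 g Si in 496.245 g formula = 16.98 wt% Si.
32.13% − 16.98% gives a difference of 15.15 percentage points.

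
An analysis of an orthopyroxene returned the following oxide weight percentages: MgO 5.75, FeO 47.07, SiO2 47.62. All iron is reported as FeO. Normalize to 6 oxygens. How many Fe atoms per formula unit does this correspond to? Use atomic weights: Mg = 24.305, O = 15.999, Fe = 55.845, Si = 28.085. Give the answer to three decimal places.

5.75 wt% MgO ÷ 40.304 g/mol = 0.14267 mol, giving 0.14267 Mg and 0.14267 O.
47.07 wt% FeO ÷ 71.844 g/mol = 0.65517 mol, giving 0.65517 Fe and 0.65517 O.
47.62 wt% SiO2 ÷ 60.083 g/mol = 0.79257 mol, giving 0.79257 Si and 1.58514 O.
Oxygen sums to 2.38298; scaling by 6/2.38298 = 2.51786 puts the formula on 6 O.
Fe: 0.65517 × 2.51786 = 1.650 atoms per formula unit.

1.650 Fe apfu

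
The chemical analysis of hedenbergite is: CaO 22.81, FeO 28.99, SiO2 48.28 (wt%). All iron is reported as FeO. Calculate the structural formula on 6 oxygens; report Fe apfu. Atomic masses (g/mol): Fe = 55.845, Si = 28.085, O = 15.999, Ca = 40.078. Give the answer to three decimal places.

1.002 Fe apfu

CaO (M=56.077): mol = 0.40676; Ca = 0.40676, O = 0.40676.
FeO (M=71.844): mol = 0.40351; Fe = 0.40351, O = 0.40351.
SiO2 (M=60.083): mol = 0.80356; Si = 0.80356, O = 1.60712.
ΣO = 2.41739; factor = 6/ΣO = 2.48202.
Fe apfu = 0.40351 × 2.48202 = 1.002.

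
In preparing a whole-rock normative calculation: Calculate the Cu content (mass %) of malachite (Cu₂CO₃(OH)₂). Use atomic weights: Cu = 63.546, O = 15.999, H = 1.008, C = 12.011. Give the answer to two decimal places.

Formula mass = 2×63.546 + 1×12.011 + 5×15.999 + 2×1.008 = 221.114 g/mol, of which 127.092 g is Cu.
So Cu makes up 127.092/221.114 = 0.5748 of the mass, i.e. 57.48%.

57.48 mass %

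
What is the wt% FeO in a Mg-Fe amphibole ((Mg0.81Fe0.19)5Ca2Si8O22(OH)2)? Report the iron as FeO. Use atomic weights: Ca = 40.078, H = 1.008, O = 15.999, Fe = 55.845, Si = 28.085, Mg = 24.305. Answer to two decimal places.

Molar mass of (Mg0.81Fe0.19)5Ca2Si8O22(OH)2 = 4.05·24.305 + 0.95·55.845 + 2·40.078 + 8·28.085 + 24·15.999 + 2·1.008 = 842.316 g/mol.
Each formula unit contains 0.95 Fe, equivalent to 0.95/1 = 0.9500 mol FeO.
M(FeO) = 1×55.845 + 1×15.999 = 71.844 g/mol.
Mass of FeO per formula unit = 0.9500 × 71.844 = 68.252 g.
FeO wt% = 68.252 / 842.316 × 100 = 8.10%.

8.10 wt%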